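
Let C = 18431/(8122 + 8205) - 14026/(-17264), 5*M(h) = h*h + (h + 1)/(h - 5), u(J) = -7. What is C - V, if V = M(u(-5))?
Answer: -5608277653/704673320 ≈ -7.9587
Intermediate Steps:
M(h) = h**2/5 + (1 + h)/(5*(-5 + h)) (M(h) = (h*h + (h + 1)/(h - 5))/5 = (h**2 + (1 + h)/(-5 + h))/5 = h**2/5 + (1 + h)/(5*(-5 + h)))
C = 273597643/140934664 (C = 18431/16327 - 14026*(-1/17264) = 18431*(1/16327) + 7013/8632 = 18431/16327 + 7013/8632 = 273597643/140934664 ≈ 1.9413)
V = 99/10 (V = (1 - 7 + (-7)**3 - 5*(-7)**2)/(5*(-5 - 7)) = (1/5)*(1 - 7 - 343 - 5*49)/(-12) = (1/5)*(-1/12)*(1 - 7 - 343 - 245) = (1/5)*(-1/12)*(-594) = 99/10 ≈ 9.9000)
C - V = 273597643/140934664 - 1*99/10 = 273597643/140934664 - 99/10 = -5608277653/704673320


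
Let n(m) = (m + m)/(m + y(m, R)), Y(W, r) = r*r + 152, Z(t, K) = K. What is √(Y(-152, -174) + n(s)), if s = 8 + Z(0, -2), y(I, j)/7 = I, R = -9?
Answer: √121713/2 ≈ 174.44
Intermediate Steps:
y(I, j) = 7*I
Y(W, r) = 152 + r² (Y(W, r) = r² + 152 = 152 + r²)
s = 6 (s = 8 - 2 = 6)
n(m) = ¼ (n(m) = (m + m)/(m + 7*m) = (2*m)/((8*m)) = (2*m)*(1/(8*m)) = ¼)
√(Y(-152, -174) + n(s)) = √((152 + (-174)²) + ¼) = √((152 + 30276) + ¼) = √(30428 + ¼) = √(121713/4) = √121713/2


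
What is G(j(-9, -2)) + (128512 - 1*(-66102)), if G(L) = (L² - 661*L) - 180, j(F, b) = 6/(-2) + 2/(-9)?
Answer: 15922516/81 ≈ 1.9657e+5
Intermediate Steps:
j(F, b) = -29/9 (j(F, b) = 6*(-½) + 2*(-⅑) = -3 - 2/9 = -29/9)
G(L) = -180 + L² - 661*L
G(j(-9, -2)) + (128512 - 1*(-66102)) = (-180 + (-29/9)² - 661*(-29/9)) + (128512 - 1*(-66102)) = (-180 + 841/81 + 19169/9) + (128512 + 66102) = 158782/81 + 194614 = 15922516/81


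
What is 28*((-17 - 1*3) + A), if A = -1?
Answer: -588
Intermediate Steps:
28*((-17 - 1*3) + A) = 28*((-17 - 1*3) - 1) = 28*((-17 - 3) - 1) = 28*(-20 - 1) = 28*(-21) = -588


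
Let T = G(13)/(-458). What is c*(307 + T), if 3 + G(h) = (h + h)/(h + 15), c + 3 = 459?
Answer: 224410482/1603 ≈ 1.3999e+5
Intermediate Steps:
c = 456 (c = -3 + 459 = 456)
G(h) = -3 + 2*h/(15 + h) (G(h) = -3 + (h + h)/(h + 15) = -3 + (2*h)/(15 + h) = -3 + 2*h/(15 + h))
T = 29/6412 (T = ((-45 - 1*13)/(15 + 13))/(-458) = ((-45 - 13)/28)*(-1/458) = ((1/28)*(-58))*(-1/458) = -29/14*(-1/458) = 29/6412 ≈ 0.0045228)
c*(307 + T) = 456*(307 + 29/6412) = 456*(1968513/6412) = 224410482/1603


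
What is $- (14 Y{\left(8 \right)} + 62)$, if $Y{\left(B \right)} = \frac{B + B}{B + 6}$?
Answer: $-78$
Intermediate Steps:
$Y{\left(B \right)} = \frac{2 B}{6 + B}$
$- (14 Y{\left(8 \right)} + 62) = - (14 \cdot 2 \cdot 8 \frac{1}{6 + 8} + 62) = - (14 \cdot 2 \cdot 8 \cdot \frac{1}{14} + 62) = - (14 \cdot \frac{8}{7} + 62) = - (16 + 62) = \left(-1\right) 78 = -78$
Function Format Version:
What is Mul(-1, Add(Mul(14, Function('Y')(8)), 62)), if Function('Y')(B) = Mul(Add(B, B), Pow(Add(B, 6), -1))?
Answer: -78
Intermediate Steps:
Function('Y')(B) = Mul(2, B, Pow(Add(6, B), -1)) (Function('Y')(B) = Mul(Mul(2, B), Pow(Add(6, B), -1)) = Mul(2, B, Pow(Add(6, B), -1)))
Mul(-1, Add(Mul(14, Function('Y')(8)), 62)) = Mul(-1, Add(Mul(14, Mul(2, 8, Pow(Add(6, 8), -1))), 62)) = Mul(-1, Add(Mul(14, Mul(2, 8, Pow(14, -1))), 62)) = Mul(-1, Add(Mul(14, Mul(2, 8, Rational(1, 14))), 62)) = Mul(-1, Add(Mul(14, Rational(8, 7)), 62)) = Mul(-1, Add(16, 62)) = Mul(-1, 78) = -78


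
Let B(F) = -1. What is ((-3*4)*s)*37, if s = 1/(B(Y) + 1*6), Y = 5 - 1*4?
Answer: -444/5 ≈ -88.800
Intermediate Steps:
Y = 1 (Y = 5 - 4 = 1)
s = ⅕ (s = 1/(-1 + 1*6) = 1/(-1 + 6) = 1/5 = ⅕ ≈ 0.20000)
((-3*4)*s)*37 = (-3*4*(⅕))*37 = -12*⅕*37 = -12/5*37 = -444/5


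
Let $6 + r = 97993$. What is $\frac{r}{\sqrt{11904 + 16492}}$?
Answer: $\frac{97987 \sqrt{7099}}{14198} \approx 581.49$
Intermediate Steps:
$r = 97987$ ($r = -6 + 97993 = 97987$)
$\frac{r}{\sqrt{11904 + 16492}} = \frac{97987}{\sqrt{11904 + 16492}} = \frac{97987}{\sqrt{28396}} = \frac{97987}{2 \sqrt{7099}} = 97987 \frac{\sqrt{7099}}{14198} = \frac{97987 \sqrt{7099}}{14198}$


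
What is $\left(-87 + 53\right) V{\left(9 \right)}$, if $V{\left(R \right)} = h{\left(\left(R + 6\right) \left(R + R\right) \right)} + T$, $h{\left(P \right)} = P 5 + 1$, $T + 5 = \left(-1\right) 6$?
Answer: $-45560$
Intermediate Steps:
$T = -11$ ($T = -5 - 6 = -11$)
$h{\left(P \right)} = 1 + 5 P$ ($h{\left(P \right)} = 5 P + 1 = 1 + 5 P$)
$V{\left(R \right)} = -10 + 10 R \left(6 + R\right)$ ($V{\left(R \right)} = \left(1 + 5 \left(R + 6\right) \left(R + R\right)\right) - 11 = \left(1 + 5 \left(6 + R\right) 2 R\right) - 11 = \left(1 + 5 \cdot 2 R \left(6 + R\right)\right) - 11 = \left(1 + 10 R \left(6 + R\right)\right) - 11 = -10 + 10 R \left(6 + R\right)$)
$\left(-87 + 53\right) V{\left(9 \right)} = \left(-87 + 53\right) \left(-10 + 10 \cdot 9 \left(6 + 9\right)\right) = - 34 \left(-10 + 10 \cdot 9 \cdot 15\right) = - 34 \left(-10 + 1350\right) = \left(-34\right) 1340 = -45560$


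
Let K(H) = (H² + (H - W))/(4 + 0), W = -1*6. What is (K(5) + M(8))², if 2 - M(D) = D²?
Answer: 2809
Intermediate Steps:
W = -6
M(D) = 2 - D²
K(H) = 3/2 + H/4 + H²/4 (K(H) = (H² + (H - 1*(-6)))/(4 + 0) = (H² + (H + 6))/4 = (H² + (6 + H))*(¼) = (6 + H + H²)*(¼) = 3/2 + H/4 + H²/4)
(K(5) + M(8))² = ((3/2 + (¼)*5 + (¼)*5²) + (2 - 1*8²))² = ((3/2 + 5/4 + (¼)*25) + (2 - 1*64))² = ((3/2 + 5/4 + 25/4) + (2 - 64))² = (9 - 62)² = (-53)² = 2809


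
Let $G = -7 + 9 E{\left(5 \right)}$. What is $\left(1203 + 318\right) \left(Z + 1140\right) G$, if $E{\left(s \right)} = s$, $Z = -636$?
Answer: $29130192$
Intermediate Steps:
$G = 38$ ($G = -7 + 9 \cdot 5 = -7 + 45 = 38$)
$\left(1203 + 318\right) \left(Z + 1140\right) G = \left(1203 + 318\right) \left(-636 + 1140\right) 38 = 1521 \cdot 504 \cdot 38 = 766584 \cdot 38 = 29130192$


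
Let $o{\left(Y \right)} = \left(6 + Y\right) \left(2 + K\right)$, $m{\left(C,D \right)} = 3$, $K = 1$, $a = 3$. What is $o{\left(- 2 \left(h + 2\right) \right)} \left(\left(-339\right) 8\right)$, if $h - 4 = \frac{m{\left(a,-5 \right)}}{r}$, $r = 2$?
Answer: $73224$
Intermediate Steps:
$h = \frac{11}{2}$ ($h = 4 + \frac{3}{2} = \frac{11}{2} \approx 5.5$)
$o{\left(Y \right)} = 18 + 3 Y$ ($o{\left(Y \right)} = \left(6 + Y\right) \left(2 + 1\right) = \left(6 + Y\right) 3 = 18 + 3 Y$)
$o{\left(- 2 \left(h + 2\right) \right)} \left(\left(-339\right) 8\right) = \left(18 + 3 \left(- 2 \left(\frac{11}{2} + 2\right)\right)\right) \left(\left(-339\right) 8\right) = \left(18 + 3 \left(\left(-2\right) \frac{15}{2}\right)\right) \left(-2712\right) = \left(18 + 3 \left(-15\right)\right) \left(-2712\right) = \left(18 - 45\right) \left(-2712\right) = \left(-27\right) \left(-2712\right) = 73224$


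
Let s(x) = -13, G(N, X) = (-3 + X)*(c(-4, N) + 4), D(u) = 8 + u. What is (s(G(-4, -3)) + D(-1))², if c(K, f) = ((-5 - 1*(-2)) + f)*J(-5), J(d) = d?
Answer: 36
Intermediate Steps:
c(K, f) = 15 - 5*f (c(K, f) = ((-5 - 1*(-2)) + f)*(-5) = ((-5 + 2) + f)*(-5) = (-3 + f)*(-5) = 15 - 5*f)
G(N, X) = (-3 + X)*(19 - 5*N) (G(N, X) = (-3 + X)*((15 - 5*N) + 4) = (-3 + X)*(19 - 5*N))
(s(G(-4, -3)) + D(-1))² = (-13 + (8 - 1))² = (-13 + 7)² = (-6)² = 36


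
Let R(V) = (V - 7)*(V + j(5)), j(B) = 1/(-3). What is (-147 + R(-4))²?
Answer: 88804/9 ≈ 9867.1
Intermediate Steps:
j(B) = -⅓
R(V) = (-7 + V)*(-⅓ + V) (R(V) = (V - 7)*(V - ⅓) = (-7 + V)*(-⅓ + V))
(-147 + R(-4))² = (-147 + (7/3 + (-4)² - 22/3*(-4)))² = (-147 + (7/3 + 16 + 88/3))² = (-147 + 143/3)² = (-298/3)² = 88804/9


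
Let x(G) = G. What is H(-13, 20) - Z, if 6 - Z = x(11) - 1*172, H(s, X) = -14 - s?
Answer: -168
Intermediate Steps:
Z = 167 (Z = 6 - (11 - 1*172) = 6 - (11 - 172) = 6 - 1*(-161) = 6 + 161 = 167)
H(-13, 20) - Z = (-14 - 1*(-13)) - 1*167 = (-14 + 13) - 167 = -1 - 167 = -168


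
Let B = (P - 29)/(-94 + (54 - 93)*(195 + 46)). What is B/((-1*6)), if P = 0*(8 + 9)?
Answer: -29/56958 ≈ -0.00050915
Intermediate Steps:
P = 0 (P = 0*17 = 0)
B = 29/9493 (B = (0 - 29)/(-94 + (54 - 93)*(195 + 46)) = -29/(-94 - 39*241) = -29/(-94 - 9399) = -29/(-9493) = -29*(-1/9493) = 29/9493 ≈ 0.0030549)
B/((-1*6)) = 29/(9493*((-1*6))) = (29/9493)/(-6) = (29/9493)*(-1/6) = -29/56958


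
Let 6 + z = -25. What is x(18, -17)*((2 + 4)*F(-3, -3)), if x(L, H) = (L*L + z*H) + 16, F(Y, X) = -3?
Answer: -15606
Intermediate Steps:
z = -31 (z = -6 - 25 = -31)
x(L, H) = 16 + L² - 31*H (x(L, H) = (L*L - 31*H) + 16 = (L² - 31*H) + 16 = 16 + L² - 31*H)
x(18, -17)*((2 + 4)*F(-3, -3)) = (16 + 18² - 31*(-17))*((2 + 4)*(-3)) = (16 + 324 + 527)*(6*(-3)) = 867*(-18) = -15606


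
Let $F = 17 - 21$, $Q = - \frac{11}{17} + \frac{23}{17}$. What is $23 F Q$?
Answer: $- \frac{1104}{17} \approx -64.941$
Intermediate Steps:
$Q = \frac{12}{17}$ ($Q = \left(-11\right) \frac{1}{17} + 23 \cdot \frac{1}{17} = - \frac{11}{17} + \frac{23}{17} = \frac{12}{17} \approx 0.70588$)
$F = -4$
$23 F Q = 23 \left(-4\right) \frac{12}{17} = \left(-92\right) \frac{12}{17} = - \frac{1104}{17}$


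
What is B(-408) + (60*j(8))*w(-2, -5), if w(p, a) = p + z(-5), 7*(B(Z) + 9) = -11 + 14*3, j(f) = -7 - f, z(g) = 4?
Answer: -12632/7 ≈ -1804.6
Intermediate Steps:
B(Z) = -32/7 (B(Z) = -9 + (-11 + 14*3)/7 = -9 + (-11 + 42)/7 = -9 + (1/7)*31 = -9 + 31/7 = -32/7)
w(p, a) = 4 + p (w(p, a) = p + 4 = 4 + p)
B(-408) + (60*j(8))*w(-2, -5) = -32/7 + (60*(-7 - 1*8))*(4 - 2) = -32/7 + (60*(-7 - 8))*2 = -32/7 + (60*(-15))*2 = -32/7 - 900*2 = -32/7 - 1800 = -12632/7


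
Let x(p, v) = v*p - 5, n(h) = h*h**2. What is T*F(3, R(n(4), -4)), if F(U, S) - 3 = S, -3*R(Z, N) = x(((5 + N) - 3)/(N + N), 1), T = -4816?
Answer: -66220/3 ≈ -22073.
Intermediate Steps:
n(h) = h**3
x(p, v) = -5 + p*v (x(p, v) = p*v - 5 = -5 + p*v)
R(Z, N) = 5/3 - (2 + N)/(6*N) (R(Z, N) = -(-5 + (((5 + N) - 3)/(N + N))*1)/3 = -(-5 + ((2 + N)/((2*N)))*1)/3 = -(-5 + ((2 + N)*(1/(2*N)))*1)/3 = -(-5 + ((2 + N)/(2*N))*1)/3 = -(-5 + (2 + N)/(2*N))/3 = 5/3 - (2 + N)/(6*N))
F(U, S) = 3 + S
T*F(3, R(n(4), -4)) = -4816*(3 + (1/6)*(-2 + 9*(-4))/(-4)) = -4816*(3 + (1/6)*(-1/4)*(-2 - 36)) = -4816*(3 + (1/6)*(-1/4)*(-38)) = -4816*(3 + 19/12) = -4816*55/12 = -66220/3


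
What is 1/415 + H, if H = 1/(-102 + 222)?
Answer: 107/9960 ≈ 0.010743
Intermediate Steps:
H = 1/120 ≈ 0.0083333
1/415 + H = 1/415 + 1/120 = 107/9960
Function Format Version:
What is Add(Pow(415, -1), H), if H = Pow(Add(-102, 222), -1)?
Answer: Rational(107, 9960) ≈ 0.010743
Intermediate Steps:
H = Rational(1, 120) (H = Pow(120, -1) = Rational(1, 120) ≈ 0.0083333)
Add(Pow(415, -1), H) = Add(Pow(415, -1), Rational(1, 120)) = Add(Rational(1, 415), Rational(1, 120)) = Rational(107, 9960)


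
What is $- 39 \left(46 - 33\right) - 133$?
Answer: $-640$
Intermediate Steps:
$- 39 \left(46 - 33\right) - 133 = \left(-39\right) 13 - 133 = -507 - 133 = -640$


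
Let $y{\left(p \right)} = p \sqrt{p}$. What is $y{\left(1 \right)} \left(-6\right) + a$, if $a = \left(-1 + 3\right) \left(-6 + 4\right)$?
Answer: $-10$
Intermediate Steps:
$y{\left(p \right)} = p^{\frac{3}{2}}$
$a = -4$ ($a = 2 \left(-2\right) = -4$)
$y{\left(1 \right)} \left(-6\right) + a = 1^{\frac{3}{2}} \left(-6\right) - 4 = 1 \left(-6\right) - 4 = -6 - 4 = -10$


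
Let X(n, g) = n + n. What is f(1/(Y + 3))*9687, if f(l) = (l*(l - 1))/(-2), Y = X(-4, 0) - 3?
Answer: -87183/128 ≈ -681.12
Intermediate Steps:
X(n, g) = 2*n
Y = -11 (Y = 2*(-4) - 3 = -8 - 3 = -11)
f(l) = -l*(-1 + l)/2 (f(l) = (l*(-1 + l))*(-½) = -l*(-1 + l)/2)
f(1/(Y + 3))*9687 = ((1 - 1/(-11 + 3))/(2*(-11 + 3)))*9687 = ((½)*(1 - 1/(-8))/(-8))*9687 = ((½)*(-⅛)*(1 - 1*(-⅛)))*9687 = ((½)*(-⅛)*(1 + ⅛))*9687 = ((½)*(-⅛)*(9/8))*9687 = -9/128*9687 = -87183/128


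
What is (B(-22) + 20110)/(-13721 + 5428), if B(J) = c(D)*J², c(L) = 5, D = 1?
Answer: -22530/8293 ≈ -2.7167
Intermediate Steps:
B(J) = 5*J²
(B(-22) + 20110)/(-13721 + 5428) = (5*(-22)² + 20110)/(-13721 + 5428) = (5*484 + 20110)/(-8293) = (2420 + 20110)*(-1/8293) = 22530*(-1/8293) = -22530/8293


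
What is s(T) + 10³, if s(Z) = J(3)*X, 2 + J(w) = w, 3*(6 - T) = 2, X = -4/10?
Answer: 4998/5 ≈ 999.60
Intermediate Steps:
X = -⅖ (X = -4*⅒ = -⅖ ≈ -0.40000)
T = 16/3 (T = 6 - ⅓*2 = 6 - ⅔ = 16/3 ≈ 5.3333)
J(w) = -2 + w
s(Z) = -⅖ (s(Z) = (-2 + 3)*(-⅖) = 1*(-⅖) = -⅖)
s(T) + 10³ = -⅖ + 10³ = -⅖ + 1000 = 4998/5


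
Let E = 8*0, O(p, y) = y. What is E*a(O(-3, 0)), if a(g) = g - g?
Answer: 0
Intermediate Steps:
E = 0
a(g) = 0
E*a(O(-3, 0)) = 0*0 = 0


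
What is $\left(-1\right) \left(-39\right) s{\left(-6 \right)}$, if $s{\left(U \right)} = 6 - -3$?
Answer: $351$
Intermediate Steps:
$s{\left(U \right)} = 9$ ($s{\left(U \right)} = 6 + 3 = 9$)
$\left(-1\right) \left(-39\right) s{\left(-6 \right)} = \left(-1\right) \left(-39\right) 9 = 39 \cdot 9 = 351$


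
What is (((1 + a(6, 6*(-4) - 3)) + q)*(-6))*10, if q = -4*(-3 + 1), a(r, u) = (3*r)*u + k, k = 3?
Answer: 28440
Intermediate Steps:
a(r, u) = 3 + 3*r*u (a(r, u) = (3*r)*u + 3 = 3*r*u + 3 = 3 + 3*r*u)
q = 8 (q = -4*(-2) = 8)
(((1 + a(6, 6*(-4) - 3)) + q)*(-6))*10 = (((1 + (3 + 3*6*(6*(-4) - 3))) + 8)*(-6))*10 = (((1 + (3 + 3*6*(-24 - 3))) + 8)*(-6))*10 = (((1 + (3 + 3*6*(-27))) + 8)*(-6))*10 = (((1 + (3 - 486)) + 8)*(-6))*10 = (((1 - 483) + 8)*(-6))*10 = ((-482 + 8)*(-6))*10 = -474*(-6)*10 = 2844*10 = 28440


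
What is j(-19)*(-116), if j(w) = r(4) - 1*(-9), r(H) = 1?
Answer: -1160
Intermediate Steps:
j(w) = 10 (j(w) = 1 - 1*(-9) = 1 + 9 = 10)
j(-19)*(-116) = 10*(-116) = -1160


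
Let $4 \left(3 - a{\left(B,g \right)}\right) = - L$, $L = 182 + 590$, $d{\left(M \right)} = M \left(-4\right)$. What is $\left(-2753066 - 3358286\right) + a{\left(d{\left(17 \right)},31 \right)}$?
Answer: $-6111156$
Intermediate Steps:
$d{\left(M \right)} = - 4 M$
$L = 772$
$a{\left(B,g \right)} = 196$ ($a{\left(B,g \right)} = 3 - \frac{\left(-1\right) 772}{4} = 3 - -193 = 3 + 193 = 196$)
$\left(-2753066 - 3358286\right) + a{\left(d{\left(17 \right)},31 \right)} = \left(-2753066 - 3358286\right) + 196 = -6111352 + 196 = -6111156$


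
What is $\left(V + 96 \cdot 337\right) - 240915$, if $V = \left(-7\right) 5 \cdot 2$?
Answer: $-208633$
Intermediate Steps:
$V = -70$ ($V = \left(-35\right) 2 = -70$)
$\left(V + 96 \cdot 337\right) - 240915 = \left(-70 + 96 \cdot 337\right) - 240915 = \left(-70 + 32352\right) - 240915 = 32282 - 240915 = -208633$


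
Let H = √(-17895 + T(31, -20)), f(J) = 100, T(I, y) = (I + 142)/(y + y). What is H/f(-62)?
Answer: I*√7159730/2000 ≈ 1.3379*I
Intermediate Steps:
T(I, y) = (142 + I)/(2*y) (T(I, y) = (142 + I)/((2*y)) = (142 + I)*(1/(2*y)) = (142 + I)/(2*y))
H = I*√7159730/20 (H = √(-17895 + (½)*(142 + 31)/(-20)) = √(-17895 + (½)*(-1/20)*173) = √(-17895 - 173/40) = √(-715973/40) = I*√7159730/20 ≈ 133.79*I)
H/f(-62) = (I*√7159730/20)/100 = (I*√7159730/20)*(1/100) = I*√7159730/2000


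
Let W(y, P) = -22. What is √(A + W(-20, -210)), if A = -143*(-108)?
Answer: √15422 ≈ 124.19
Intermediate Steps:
A = 15444
√(A + W(-20, -210)) = √(15444 - 22) = √15422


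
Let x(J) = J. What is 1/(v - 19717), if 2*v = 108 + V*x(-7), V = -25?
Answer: -2/39151 ≈ -5.1084e-5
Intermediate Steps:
v = 283/2 (v = (108 - 25*(-7))/2 = (108 + 175)/2 = (½)*283 = 283/2 ≈ 141.50)
1/(v - 19717) = 1/(283/2 - 19717) = 1/(-39151/2) = -2/39151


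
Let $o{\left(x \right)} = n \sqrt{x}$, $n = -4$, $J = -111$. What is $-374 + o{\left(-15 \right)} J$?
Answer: $-374 + 444 i \sqrt{15} \approx -374.0 + 1719.6 i$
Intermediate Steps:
$o{\left(x \right)} = - 4 \sqrt{x}$
$-374 + o{\left(-15 \right)} J = -374 + - 4 \sqrt{-15} \left(-111\right) = -374 + - 4 i \sqrt{15} \left(-111\right) = -374 + 444 i \sqrt{15}$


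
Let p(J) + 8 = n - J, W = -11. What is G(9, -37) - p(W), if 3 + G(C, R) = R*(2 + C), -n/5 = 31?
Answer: -258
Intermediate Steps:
n = -155 (n = -5*31 = -155)
G(C, R) = -3 + R*(2 + C)
p(J) = -163 - J (p(J) = -8 + (-155 - J) = -163 - J)
G(9, -37) - p(W) = (-3 + 2*(-37) + 9*(-37)) - (-163 - 1*(-11)) = (-3 - 74 - 333) - (-163 + 11) = -410 - 1*(-152) = -410 + 152 = -258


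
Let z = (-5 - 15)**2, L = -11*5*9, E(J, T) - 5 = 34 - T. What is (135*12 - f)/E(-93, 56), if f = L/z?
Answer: -129699/1360 ≈ -95.367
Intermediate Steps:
E(J, T) = 39 - T (E(J, T) = 5 + (34 - T) = 39 - T)
L = -495 (L = -55*9 = -495)
z = 400 (z = (-20)**2 = 400)
f = -99/80 (f = -495/400 = -495*1/400 = -99/80 ≈ -1.2375)
(135*12 - f)/E(-93, 56) = (135*12 - 1*(-99/80))/(39 - 1*56) = (1620 + 99/80)/(39 - 56) = (129699/80)/(-17) = (129699/80)*(-1/17) = -129699/1360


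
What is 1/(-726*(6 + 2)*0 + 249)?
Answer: 1/249 ≈ 0.0040161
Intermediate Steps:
1/(-726*(6 + 2)*0 + 249) = 1/(-5808*0 + 249) = 1/(-726*0 + 249) = 1/(0 + 249) = 1/249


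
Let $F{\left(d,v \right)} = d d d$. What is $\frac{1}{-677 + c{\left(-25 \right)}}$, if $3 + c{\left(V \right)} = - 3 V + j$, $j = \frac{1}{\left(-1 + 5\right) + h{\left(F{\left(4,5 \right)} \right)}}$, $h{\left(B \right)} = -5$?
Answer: $- \frac{1}{606} \approx -0.0016502$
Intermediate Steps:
$F{\left(d,v \right)} = d^{3}$ ($F{\left(d,v \right)} = d^{2} d = d^{3}$)
$j = -1$ ($j = \frac{1}{\left(-1 + 5\right) - 5} = \frac{1}{4 - 5} = \frac{1}{-1} = -1$)
$c{\left(V \right)} = -4 - 3 V$ ($c{\left(V \right)} = -3 - \left(1 + 3 V\right) = -4 - 3 V$)
$\frac{1}{-677 + c{\left(-25 \right)}} = \frac{1}{-677 - -71} = \frac{1}{-677 + \left(-4 + 75\right)} = \frac{1}{-677 + 71} = \frac{1}{-606} = - \frac{1}{606}$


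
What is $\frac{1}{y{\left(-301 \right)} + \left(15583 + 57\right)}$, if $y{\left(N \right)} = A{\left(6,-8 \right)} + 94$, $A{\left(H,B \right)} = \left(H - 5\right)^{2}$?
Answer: $\frac{1}{15735} \approx 6.3553 \cdot 10^{-5}$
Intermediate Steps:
$A{\left(H,B \right)} = \left(-5 + H\right)^{2}$
$y{\left(N \right)} = 95$ ($y{\left(N \right)} = \left(-5 + 6\right)^{2} + 94 = 1^{2} + 94 = 1 + 94 = 95$)
$\frac{1}{y{\left(-301 \right)} + \left(15583 + 57\right)} = \frac{1}{95 + \left(15583 + 57\right)} = \frac{1}{95 + 15640} = \frac{1}{15735}$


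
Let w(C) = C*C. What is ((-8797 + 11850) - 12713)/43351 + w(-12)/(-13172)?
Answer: -4767288/20393549 ≈ -0.23376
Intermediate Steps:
w(C) = C²
((-8797 + 11850) - 12713)/43351 + w(-12)/(-13172) = ((-8797 + 11850) - 12713)/43351 + (-12)²/(-13172) = (3053 - 12713)*(1/43351) + 144*(-1/13172) = -9660*1/43351 - 36/3293 = -1380/6193 - 36/3293 = -4767288/20393549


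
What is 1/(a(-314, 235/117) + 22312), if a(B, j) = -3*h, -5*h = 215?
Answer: 1/22441 ≈ 4.4561e-5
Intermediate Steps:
h = -43 (h = -⅕*215 = -43)
a(B, j) = 129 (a(B, j) = -3*(-43) = 129)
1/(a(-314, 235/117) + 22312) = 1/(129 + 22312) = 1/22441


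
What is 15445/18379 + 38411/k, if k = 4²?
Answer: 706202889/294064 ≈ 2401.5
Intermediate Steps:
k = 16
15445/18379 + 38411/k = 15445/18379 + 38411/16 = 706202889/294064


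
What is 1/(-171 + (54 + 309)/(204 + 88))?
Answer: -292/49569 ≈ -0.0058908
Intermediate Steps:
1/(-171 + (54 + 309)/(204 + 88)) = 1/(-171 + 363/292) = 1/(-49569/292) = -292/49569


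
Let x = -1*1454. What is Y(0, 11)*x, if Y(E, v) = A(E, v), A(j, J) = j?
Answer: 0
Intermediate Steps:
Y(E, v) = E
x = -1454
Y(0, 11)*x = 0*(-1454) = 0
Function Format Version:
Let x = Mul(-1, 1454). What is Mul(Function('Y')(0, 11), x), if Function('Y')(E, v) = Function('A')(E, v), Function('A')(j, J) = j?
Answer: 0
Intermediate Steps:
Function('Y')(E, v) = E
x = -1454
Mul(Function('Y')(0, 11), x) = Mul(0, -1454) = 0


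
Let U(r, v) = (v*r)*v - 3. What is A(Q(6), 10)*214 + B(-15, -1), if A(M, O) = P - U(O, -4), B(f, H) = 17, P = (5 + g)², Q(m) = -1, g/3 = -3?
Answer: -30157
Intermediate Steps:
g = -9 (g = 3*(-3) = -9)
U(r, v) = -3 + r*v² (U(r, v) = (r*v)*v - 3 = r*v² - 3 = -3 + r*v²)
P = 16 (P = (5 - 9)² = (-4)² = 16)
A(M, O) = 19 - 16*O (A(M, O) = 16 - (-3 + O*(-4)²) = 16 - (-3 + O*16) = 16 - (-3 + 16*O) = 16 + (3 - 16*O) = 19 - 16*O)
A(Q(6), 10)*214 + B(-15, -1) = (19 - 16*10)*214 + 17 = (19 - 160)*214 + 17 = -141*214 + 17 = -30174 + 17 = -30157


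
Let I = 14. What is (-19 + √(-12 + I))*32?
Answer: -608 + 32*√2 ≈ -562.75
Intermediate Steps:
(-19 + √(-12 + I))*32 = (-19 + √(-12 + 14))*32 = (-19 + √2)*32 = -608 + 32*√2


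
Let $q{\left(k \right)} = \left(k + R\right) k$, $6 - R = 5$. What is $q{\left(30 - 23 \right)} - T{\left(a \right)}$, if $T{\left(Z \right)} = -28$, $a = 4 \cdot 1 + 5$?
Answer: $84$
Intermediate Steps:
$R = 1$ ($R = 6 - 5 = 1$)
$a = 9$ ($a = 4 + 5 = 9$)
$q{\left(k \right)} = k \left(1 + k\right)$ ($q{\left(k \right)} = \left(k + 1\right) k = \left(1 + k\right) k = k \left(1 + k\right)$)
$q{\left(30 - 23 \right)} - T{\left(a \right)} = \left(30 - 23\right) \left(1 + \left(30 - 23\right)\right) - -28 = \left(30 - 23\right) \left(1 + \left(30 - 23\right)\right) + 28 = 7 \left(1 + 7\right) + 28 = 7 \cdot 8 + 28 = 56 + 28 = 84$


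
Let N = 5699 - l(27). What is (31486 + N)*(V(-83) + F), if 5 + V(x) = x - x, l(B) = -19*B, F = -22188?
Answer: -836631714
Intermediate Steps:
V(x) = -5 (V(x) = -5 + (x - x) = -5 + 0 = -5)
N = 6212 (N = 5699 - (-19)*27 = 5699 - 1*(-513) = 5699 + 513 = 6212)
(31486 + N)*(V(-83) + F) = (31486 + 6212)*(-5 - 22188) = 37698*(-22193) = -836631714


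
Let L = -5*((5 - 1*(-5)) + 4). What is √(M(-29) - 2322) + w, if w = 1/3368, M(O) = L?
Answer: 1/3368 + 2*I*√598 ≈ 0.00029691 + 48.908*I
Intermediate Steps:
L = -70 (L = -5*((5 + 5) + 4) = -5*(10 + 4) = -5*14 = -70)
M(O) = -70
w = 1/3368 ≈ 0.00029691
√(M(-29) - 2322) + w = √(-70 - 2322) + 1/3368 = √(-2392) + 1/3368 = 2*I*√598 + 1/3368 = 1/3368 + 2*I*√598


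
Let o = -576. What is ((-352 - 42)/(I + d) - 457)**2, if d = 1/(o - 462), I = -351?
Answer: 27587200558790401/132742906921 ≈ 2.0782e+5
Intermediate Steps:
d = -1/1038 (d = 1/(-576 - 462) = 1/(-1038) = -1/1038 ≈ -0.00096339)
((-352 - 42)/(I + d) - 457)**2 = ((-352 - 42)/(-351 - 1/1038) - 457)**2 = (-394/(-364339/1038) - 457)**2 = (-394*(-1038/364339) - 457)**2 = (408972/364339 - 457)**2 = (-166093951/364339)**2 = 27587200558790401/132742906921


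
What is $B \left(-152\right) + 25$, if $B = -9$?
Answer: $1393$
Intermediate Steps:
$B \left(-152\right) + 25 = \left(-9\right) \left(-152\right) + 25 = 1368 + 25 = 1393$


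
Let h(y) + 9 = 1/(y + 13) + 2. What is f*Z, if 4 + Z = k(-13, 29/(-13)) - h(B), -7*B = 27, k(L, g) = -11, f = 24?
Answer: -1557/8 ≈ -194.63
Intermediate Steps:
B = -27/7 (B = -1/7*27 = -27/7 ≈ -3.8571)
h(y) = -7 + 1/(13 + y) (h(y) = -9 + (1/(y + 13) + 2) = -9 + (1/(13 + y) + 2) = -9 + (2 + 1/(13 + y)) = -7 + 1/(13 + y))
Z = -519/64 (Z = -4 + (-11 - (-90 - 7*(-27/7))/(13 - 27/7)) = -4 + (-11 - (-90 + 27)/64/7) = -4 + (-11 - 7*(-63)/64) = -4 + (-11 - 1*(-441/64)) = -4 + (-11 + 441/64) = -4 - 263/64 = -519/64 ≈ -8.1094)
f*Z = 24*(-519/64) = -1557/8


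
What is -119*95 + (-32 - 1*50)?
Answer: -11387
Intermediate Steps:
-119*95 + (-32 - 1*50) = -11305 + (-32 - 50) = -11305 - 82 = -11387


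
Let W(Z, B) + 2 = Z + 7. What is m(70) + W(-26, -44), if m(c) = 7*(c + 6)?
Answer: 511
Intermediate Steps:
W(Z, B) = 5 + Z (W(Z, B) = -2 + (Z + 7) = -2 + (7 + Z) = 5 + Z)
m(c) = 42 + 7*c (m(c) = 7*(6 + c) = 42 + 7*c)
m(70) + W(-26, -44) = (42 + 7*70) + (5 - 26) = (42 + 490) - 21 = 532 - 21 = 511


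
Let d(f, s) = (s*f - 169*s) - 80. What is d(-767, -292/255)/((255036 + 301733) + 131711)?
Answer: 5269/3657550 ≈ 0.0014406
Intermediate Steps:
d(f, s) = -80 - 169*s + f*s (d(f, s) = (f*s - 169*s) - 80 = (-169*s + f*s) - 80 = -80 - 169*s + f*s)
d(-767, -292/255)/((255036 + 301733) + 131711) = (-80 - (-49348)/255 - (-223964)/255)/((255036 + 301733) + 131711) = (-80 - (-49348)/255 - (-223964)/255)/(556769 + 131711) = (-80 - 169*(-292/255) - 767*(-292/255))/688480 = (-80 + 49348/255 + 223964/255)*(1/688480) = (84304/85)*(1/688480) = 5269/3657550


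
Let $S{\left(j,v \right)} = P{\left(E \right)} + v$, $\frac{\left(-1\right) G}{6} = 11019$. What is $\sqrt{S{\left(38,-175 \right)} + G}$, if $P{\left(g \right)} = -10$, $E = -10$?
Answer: $i \sqrt{66299} \approx 257.49 i$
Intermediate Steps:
$G = -66114$ ($G = \left(-6\right) 11019 = -66114$)
$S{\left(j,v \right)} = -10 + v$
$\sqrt{S{\left(38,-175 \right)} + G} = \sqrt{\left(-10 - 175\right) - 66114} = \sqrt{-185 - 66114} = \sqrt{-66299} = i \sqrt{66299}$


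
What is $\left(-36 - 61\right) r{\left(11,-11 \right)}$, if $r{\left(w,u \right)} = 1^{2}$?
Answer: $-97$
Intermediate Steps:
$r{\left(w,u \right)} = 1$
$\left(-36 - 61\right) r{\left(11,-11 \right)} = \left(-36 - 61\right) 1 = \left(-97\right) 1 = -97$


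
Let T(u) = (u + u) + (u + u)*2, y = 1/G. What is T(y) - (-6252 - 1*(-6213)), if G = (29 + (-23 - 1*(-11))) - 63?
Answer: 894/23 ≈ 38.870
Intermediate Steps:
G = -46 (G = (29 + (-23 + 11)) - 63 = (29 - 12) - 63 = 17 - 63 = -46)
y = -1/46 (y = 1/(-46) = -1/46 ≈ -0.021739)
T(u) = 6*u (T(u) = 2*u + (2*u)*2 = 2*u + 4*u = 6*u)
T(y) - (-6252 - 1*(-6213)) = 6*(-1/46) - (-6252 - 1*(-6213)) = -3/23 - (-6252 + 6213) = -3/23 - 1*(-39) = -3/23 + 39 = 894/23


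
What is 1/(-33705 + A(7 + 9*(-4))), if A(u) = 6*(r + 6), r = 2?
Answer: -1/33657 ≈ -2.9711e-5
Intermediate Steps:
A(u) = 48 (A(u) = 6*(2 + 6) = 6*8 = 48)
1/(-33705 + A(7 + 9*(-4))) = 1/(-33705 + 48) = 1/(-33657) = -1/33657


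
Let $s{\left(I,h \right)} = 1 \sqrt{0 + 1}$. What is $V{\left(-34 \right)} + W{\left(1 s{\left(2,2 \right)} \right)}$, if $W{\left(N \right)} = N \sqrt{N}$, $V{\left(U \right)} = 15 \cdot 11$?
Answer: $166$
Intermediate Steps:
$V{\left(U \right)} = 165$
$s{\left(I,h \right)} = 1$ ($s{\left(I,h \right)} = 1 \sqrt{1} = 1 \cdot 1 = 1$)
$W{\left(N \right)} = N^{\frac{3}{2}}$
$V{\left(-34 \right)} + W{\left(1 s{\left(2,2 \right)} \right)} = 165 + \left(1 \cdot 1\right)^{\frac{3}{2}} = 165 + 1^{\frac{3}{2}} = 165 + 1 = 166$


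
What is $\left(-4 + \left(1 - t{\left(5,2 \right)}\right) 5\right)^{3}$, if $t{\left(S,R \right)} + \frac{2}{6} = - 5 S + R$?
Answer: $\frac{43986977}{27} \approx 1.6291 \cdot 10^{6}$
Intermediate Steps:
$t{\left(S,R \right)} = - \frac{1}{3} + R - 5 S$ ($t{\left(S,R \right)} = - \frac{1}{3} + \left(- 5 S + R\right) = - \frac{1}{3} + \left(R - 5 S\right) = - \frac{1}{3} + R - 5 S$)
$\left(-4 + \left(1 - t{\left(5,2 \right)}\right) 5\right)^{3} = \left(-4 + \left(1 - \left(- \frac{1}{3} + 2 - 25\right)\right) 5\right)^{3} = \left(-4 + \left(1 - - \frac{70}{3}\right) 5\right)^{3} = \left(-4 + \left(1 + \frac{70}{3}\right) 5\right)^{3} = \left(-4 + \frac{73}{3} \cdot 5\right)^{3} = \left(-4 + \frac{365}{3}\right)^{3} = \left(\frac{353}{3}\right)^{3} = \frac{43986977}{27}$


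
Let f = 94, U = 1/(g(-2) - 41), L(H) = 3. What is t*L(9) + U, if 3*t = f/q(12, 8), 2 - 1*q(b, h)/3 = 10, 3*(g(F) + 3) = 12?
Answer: -473/120 ≈ -3.9417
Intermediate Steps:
g(F) = 1 (g(F) = -3 + (⅓)*12 = -3 + 4 = 1)
U = -1/40 (U = 1/(1 - 41) = 1/(-40) = -1/40 ≈ -0.025000)
q(b, h) = -24 (q(b, h) = 6 - 3*10 = 6 - 30 = -24)
t = -47/36 (t = (94/(-24))/3 = (94*(-1/24))/3 = (⅓)*(-47/12) = -47/36 ≈ -1.3056)
t*L(9) + U = -47/36*3 - 1/40 = -47/12 - 1/40 = -473/120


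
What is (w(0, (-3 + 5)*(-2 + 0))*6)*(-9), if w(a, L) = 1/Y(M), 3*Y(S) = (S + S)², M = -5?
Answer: -81/50 ≈ -1.6200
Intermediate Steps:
Y(S) = 4*S²/3 (Y(S) = (S + S)²/3 = (2*S)²/3 = (4*S²)/3 = 4*S²/3)
w(a, L) = 3/100 (w(a, L) = 1/((4/3)*(-5)²) = 1/((4/3)*25) = 1/(100/3) = 3/100)
(w(0, (-3 + 5)*(-2 + 0))*6)*(-9) = ((3/100)*6)*(-9) = (9/50)*(-9) = -81/50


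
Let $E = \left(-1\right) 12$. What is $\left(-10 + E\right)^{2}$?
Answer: $484$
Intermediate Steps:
$E = -12$
$\left(-10 + E\right)^{2} = \left(-10 - 12\right)^{2} = \left(-22\right)^{2} = 484$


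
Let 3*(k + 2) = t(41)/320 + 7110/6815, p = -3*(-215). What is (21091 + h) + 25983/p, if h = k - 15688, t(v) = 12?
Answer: 25514344977/4688720 ≈ 5441.6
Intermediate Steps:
p = 645
k = -178797/109040 (k = -2 + (12/320 + 7110/6815)/3 = -2 + (12*(1/320) + 7110*(1/6815))/3 = -2 + (3/80 + 1422/1363)/3 = -2 + (⅓)*(117849/109040) = -2 + 39283/109040 = -178797/109040 ≈ -1.6397)
h = -1710798317/109040 (h = -178797/109040 - 15688 = -1710798317/109040 ≈ -15690.)
(21091 + h) + 25983/p = (21091 - 1710798317/109040) + 25983/645 = 588964323/109040 + 25983*(1/645) = 588964323/109040 + 8661/215 = 25514344977/4688720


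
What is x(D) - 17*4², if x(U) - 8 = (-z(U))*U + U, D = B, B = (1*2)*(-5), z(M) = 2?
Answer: -254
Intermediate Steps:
B = -10 (B = 2*(-5) = -10)
D = -10
x(U) = 8 - U (x(U) = 8 + ((-1*2)*U + U) = 8 + (-2*U + U) = 8 - U)
x(D) - 17*4² = (8 - 1*(-10)) - 17*4² = (8 + 10) - 17*16 = 18 - 1*272 = 18 - 272 = -254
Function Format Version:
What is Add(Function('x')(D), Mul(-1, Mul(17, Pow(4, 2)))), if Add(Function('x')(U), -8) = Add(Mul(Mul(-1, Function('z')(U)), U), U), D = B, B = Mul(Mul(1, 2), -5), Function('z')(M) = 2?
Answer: -254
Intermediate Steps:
B = -10 (B = Mul(2, -5) = -10)
D = -10
Function('x')(U) = Add(8, Mul(-1, U)) (Function('x')(U) = Add(8, Add(Mul(Mul(-1, 2), U), U)) = Add(8, Add(Mul(-2, U), U)) = Add(8, Mul(-1, U)))
Add(Function('x')(D), Mul(-1, Mul(17, Pow(4, 2)))) = Add(Add(8, Mul(-1, -10)), Mul(-1, Mul(17, Pow(4, 2)))) = Add(Add(8, 10), Mul(-1, Mul(17, 16))) = Add(18, Mul(-1, 272)) = Add(18, -272) = -254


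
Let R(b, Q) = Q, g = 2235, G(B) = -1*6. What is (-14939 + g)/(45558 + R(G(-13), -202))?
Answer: -3176/11339 ≈ -0.28010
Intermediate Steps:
G(B) = -6
(-14939 + g)/(45558 + R(G(-13), -202)) = (-14939 + 2235)/(45558 - 202) = -12704/45356 = -12704*1/45356 = -3176/11339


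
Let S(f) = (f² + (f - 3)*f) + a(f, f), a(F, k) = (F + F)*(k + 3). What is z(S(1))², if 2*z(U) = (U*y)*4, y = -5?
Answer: 4900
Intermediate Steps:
a(F, k) = 2*F*(3 + k) (a(F, k) = (2*F)*(3 + k) = 2*F*(3 + k))
S(f) = f² + f*(-3 + f) + 2*f*(3 + f) (S(f) = (f² + (f - 3)*f) + 2*f*(3 + f) = (f² + (-3 + f)*f) + 2*f*(3 + f) = (f² + f*(-3 + f)) + 2*f*(3 + f) = f² + f*(-3 + f) + 2*f*(3 + f))
z(U) = -10*U (z(U) = ((U*(-5))*4)/2 = (-5*U*4)/2 = (-20*U)/2 = -10*U)
z(S(1))² = (-10*(3 + 4*1))² = (-10*(3 + 4))² = (-10*7)² = (-70)² = 4900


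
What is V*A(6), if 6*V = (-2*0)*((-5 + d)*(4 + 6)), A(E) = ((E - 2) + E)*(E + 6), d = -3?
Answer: 0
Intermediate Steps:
A(E) = (-2 + 2*E)*(6 + E) (A(E) = ((-2 + E) + E)*(6 + E) = (-2 + 2*E)*(6 + E))
V = 0 (V = ((-2*0)*((-5 - 3)*(4 + 6)))/6 = (0*(-8*10))/6 = (0*(-80))/6 = (⅙)*0 = 0)
V*A(6) = 0*(-12 + 2*6² + 10*6) = 0*(-12 + 2*36 + 60) = 0*(-12 + 72 + 60) = 0*120 = 0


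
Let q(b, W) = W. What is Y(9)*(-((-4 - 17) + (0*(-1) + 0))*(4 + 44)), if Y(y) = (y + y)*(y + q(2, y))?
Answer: 326592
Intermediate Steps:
Y(y) = 4*y² (Y(y) = (y + y)*(y + y) = (2*y)*(2*y) = 4*y²)
Y(9)*(-((-4 - 17) + (0*(-1) + 0))*(4 + 44)) = (4*9²)*(-((-4 - 17) + (0*(-1) + 0))*(4 + 44)) = (4*81)*(-(-21 + (0 + 0))*48) = 324*(-(-21 + 0)*48) = 324*(-(-21)*48) = 324*(-1*(-1008)) = 324*1008 = 326592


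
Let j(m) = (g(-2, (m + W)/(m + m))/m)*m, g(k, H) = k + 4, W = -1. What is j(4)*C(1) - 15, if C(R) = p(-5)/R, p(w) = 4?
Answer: -7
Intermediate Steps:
C(R) = 4/R
g(k, H) = 4 + k
j(m) = 2 (j(m) = ((4 - 2)/m)*m = (2/m)*m = 2)
j(4)*C(1) - 15 = 2*(4/1) - 15 = 2*(4*1) - 15 = 2*4 - 15 = 8 - 15 = -7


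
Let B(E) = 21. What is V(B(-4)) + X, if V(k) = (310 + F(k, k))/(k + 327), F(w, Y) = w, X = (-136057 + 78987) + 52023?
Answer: -1756025/348 ≈ -5046.0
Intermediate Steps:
X = -5047 (X = -57070 + 52023 = -5047)
V(k) = (310 + k)/(327 + k) (V(k) = (310 + k)/(k + 327) = (310 + k)/(327 + k))
V(B(-4)) + X = (310 + 21)/(327 + 21) - 5047 = 331/348 - 5047 = -1756025/348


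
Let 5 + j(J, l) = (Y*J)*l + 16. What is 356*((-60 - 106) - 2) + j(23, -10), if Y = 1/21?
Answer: -1255967/21 ≈ -59808.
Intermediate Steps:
Y = 1/21 ≈ 0.047619
j(J, l) = 11 + J*l/21 (j(J, l) = -5 + ((J/21)*l + 16) = -5 + (J*l/21 + 16) = -5 + (16 + J*l/21) = 11 + J*l/21)
356*((-60 - 106) - 2) + j(23, -10) = 356*((-60 - 106) - 2) + (11 + (1/21)*23*(-10)) = 356*(-166 - 2) + (11 - 230/21) = 356*(-168) + 1/21 = -59808 + 1/21 = -1255967/21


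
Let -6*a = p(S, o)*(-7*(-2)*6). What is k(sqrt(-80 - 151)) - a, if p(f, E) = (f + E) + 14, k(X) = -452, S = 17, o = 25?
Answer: 332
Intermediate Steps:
p(f, E) = 14 + E + f (p(f, E) = (E + f) + 14 = 14 + E + f)
a = -784 (a = -(14 + 25 + 17)*-7*(-2)*6/6 = -28*14*6/3 = -28*84/3 = -1/6*4704 = -784)
k(sqrt(-80 - 151)) - a = -452 - 1*(-784) = -452 + 784 = 332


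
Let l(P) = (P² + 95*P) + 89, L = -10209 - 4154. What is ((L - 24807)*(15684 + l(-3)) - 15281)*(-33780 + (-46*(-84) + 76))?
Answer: 18113857886640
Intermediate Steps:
L = -14363
l(P) = 89 + P² + 95*P
((L - 24807)*(15684 + l(-3)) - 15281)*(-33780 + (-46*(-84) + 76)) = ((-14363 - 24807)*(15684 + (89 + (-3)² + 95*(-3))) - 15281)*(-33780 + (-46*(-84) + 76)) = (-39170*(15684 + (89 + 9 - 285)) - 15281)*(-33780 + (3864 + 76)) = (-39170*(15684 - 187) - 15281)*(-33780 + 3940) = (-39170*15497 - 15281)*(-29840) = (-607017490 - 15281)*(-29840) = -607032771*(-29840) = 18113857886640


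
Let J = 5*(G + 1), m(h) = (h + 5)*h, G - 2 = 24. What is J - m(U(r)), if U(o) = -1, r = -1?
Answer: 139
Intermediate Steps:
G = 26 (G = 2 + 24 = 26)
m(h) = h*(5 + h) (m(h) = (5 + h)*h = h*(5 + h))
J = 135 (J = 5*(26 + 1) = 5*27 = 135)
J - m(U(r)) = 135 - (-1)*(5 - 1) = 135 - (-1)*4 = 135 - 1*(-4) = 135 + 4 = 139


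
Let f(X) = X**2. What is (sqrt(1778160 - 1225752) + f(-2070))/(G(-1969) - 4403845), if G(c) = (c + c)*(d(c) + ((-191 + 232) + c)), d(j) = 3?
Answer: 285660/211787 + 2*sqrt(138102)/3176805 ≈ 1.3490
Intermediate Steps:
G(c) = 2*c*(44 + c) (G(c) = (c + c)*(3 + ((-191 + 232) + c)) = (2*c)*(3 + (41 + c)) = (2*c)*(44 + c) = 2*c*(44 + c))
(sqrt(1778160 - 1225752) + f(-2070))/(G(-1969) - 4403845) = (sqrt(1778160 - 1225752) + (-2070)**2)/(2*(-1969)*(44 - 1969) - 4403845) = (sqrt(552408) + 4284900)/(2*(-1969)*(-1925) - 4403845) = (2*sqrt(138102) + 4284900)/(7580650 - 4403845) = (4284900 + 2*sqrt(138102))/3176805 = (4284900 + 2*sqrt(138102))*(1/3176805) = 285660/211787 + 2*sqrt(138102)/3176805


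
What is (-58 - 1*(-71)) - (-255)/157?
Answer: 2296/157 ≈ 14.624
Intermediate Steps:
(-58 - 1*(-71)) - (-255)/157 = (-58 + 71) - (-255)/157 = 13 - 51*(-5/157) = 13 + 255/157 = 2296/157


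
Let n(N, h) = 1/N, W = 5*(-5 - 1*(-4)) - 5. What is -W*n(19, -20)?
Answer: 10/19 ≈ 0.52632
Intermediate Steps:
W = -10 (W = 5*(-5 + 4) - 5 = 5*(-1) - 5 = -5 - 5 = -10)
-W*n(19, -20) = -(-10)/19 = -1*(-10/19) = 10/19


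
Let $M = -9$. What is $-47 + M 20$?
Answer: $-227$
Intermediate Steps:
$-47 + M 20 = -47 - 180 = -227$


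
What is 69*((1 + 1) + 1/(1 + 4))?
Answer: 759/5 ≈ 151.80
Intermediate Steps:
69*((1 + 1) + 1/(1 + 4)) = 69*(2 + 1/5) = 69*(11/5) = 759/5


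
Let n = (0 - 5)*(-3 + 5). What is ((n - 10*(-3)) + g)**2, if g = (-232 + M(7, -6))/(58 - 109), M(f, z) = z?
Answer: 5476/9 ≈ 608.44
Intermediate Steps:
g = 14/3 (g = (-232 - 6)/(58 - 109) = -238/(-51) = -238*(-1/51) = 14/3 ≈ 4.6667)
n = -10 (n = -5*2 = -10)
((n - 10*(-3)) + g)**2 = ((-10 - 10*(-3)) + 14/3)**2 = ((-10 + 30) + 14/3)**2 = (20 + 14/3)**2 = (74/3)**2 = 5476/9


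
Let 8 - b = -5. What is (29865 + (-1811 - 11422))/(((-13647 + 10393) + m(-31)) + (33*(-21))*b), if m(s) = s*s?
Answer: -8316/5651 ≈ -1.4716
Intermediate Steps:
b = 13 (b = 8 - 1*(-5) = 8 + 5 = 13)
m(s) = s²
(29865 + (-1811 - 11422))/(((-13647 + 10393) + m(-31)) + (33*(-21))*b) = (29865 + (-1811 - 11422))/(((-13647 + 10393) + (-31)²) + (33*(-21))*13) = (29865 - 13233)/((-3254 + 961) - 693*13) = 16632/(-2293 - 9009) = 16632/(-11302) = 16632*(-1/11302) = -8316/5651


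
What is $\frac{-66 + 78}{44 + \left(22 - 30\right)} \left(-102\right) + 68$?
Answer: $34$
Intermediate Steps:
$\frac{-66 + 78}{44 + \left(22 - 30\right)} \left(-102\right) + 68 = \frac{12}{44 - 8} \left(-102\right) + 68 = \frac{12}{36} \left(-102\right) + 68 = 12 \cdot \frac{1}{36} \left(-102\right) + 68 = \frac{1}{3} \left(-102\right) + 68 = -34 + 68 = 34$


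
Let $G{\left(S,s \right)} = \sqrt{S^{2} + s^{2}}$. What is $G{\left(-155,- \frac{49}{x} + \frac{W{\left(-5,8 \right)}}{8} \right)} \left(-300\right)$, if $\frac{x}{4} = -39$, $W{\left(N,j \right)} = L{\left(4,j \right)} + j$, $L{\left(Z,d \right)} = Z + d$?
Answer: $- \frac{25 \sqrt{584865121}}{13} \approx -46508.0$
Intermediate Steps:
$W{\left(N,j \right)} = 4 + 2 j$ ($W{\left(N,j \right)} = \left(4 + j\right) + j = 4 + 2 j$)
$x = -156$ ($x = 4 \left(-39\right) = -156$)
$G{\left(-155,- \frac{49}{x} + \frac{W{\left(-5,8 \right)}}{8} \right)} \left(-300\right) = \sqrt{\left(-155\right)^{2} + \left(- \frac{49}{-156} + \frac{4 + 2 \cdot 8}{8}\right)^{2}} \left(-300\right) = \sqrt{24025 + \left(\left(-49\right) \left(- \frac{1}{156}\right) + \left(4 + 16\right) \frac{1}{8}\right)^{2}} \left(-300\right) = \sqrt{24025 + \left(\frac{49}{156} + 20 \cdot \frac{1}{8}\right)^{2}} \left(-300\right) = \sqrt{24025 + \left(\frac{49}{156} + \frac{5}{2}\right)^{2}} \left(-300\right) = \sqrt{24025 + \left(\frac{439}{156}\right)^{2}} \left(-300\right) = \sqrt{24025 + \frac{192721}{24336}} \left(-300\right) = \sqrt{\frac{584865121}{24336}} \left(-300\right) = \frac{\sqrt{584865121}}{156} \left(-300\right) = - \frac{25 \sqrt{584865121}}{13}$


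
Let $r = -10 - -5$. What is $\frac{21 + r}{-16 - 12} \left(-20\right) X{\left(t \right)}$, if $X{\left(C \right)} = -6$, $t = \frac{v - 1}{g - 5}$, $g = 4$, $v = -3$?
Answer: $- \frac{480}{7} \approx -68.571$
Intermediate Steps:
$t = 4$ ($t = \frac{-3 - 1}{4 - 5} = - \frac{4}{-1} = \left(-4\right) \left(-1\right) = 4$)
$r = -5$ ($r = -10 + 5 = -5$)
$\frac{21 + r}{-16 - 12} \left(-20\right) X{\left(t \right)} = \frac{21 - 5}{-16 - 12} \left(-20\right) \left(-6\right) = \frac{16}{-28} \left(-20\right) \left(-6\right) = 16 \left(- \frac{1}{28}\right) \left(-20\right) \left(-6\right) = \left(- \frac{4}{7}\right) \left(-20\right) \left(-6\right) = \frac{80}{7} \left(-6\right) = - \frac{480}{7}$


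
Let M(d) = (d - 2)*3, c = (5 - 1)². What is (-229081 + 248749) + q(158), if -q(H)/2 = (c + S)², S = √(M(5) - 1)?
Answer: 19140 - 128*√2 ≈ 18959.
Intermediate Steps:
c = 16 (c = 4² = 16)
M(d) = -6 + 3*d (M(d) = (-2 + d)*3 = -6 + 3*d)
S = 2*√2 (S = √((-6 + 3*5) - 1) = √((-6 + 15) - 1) = √(9 - 1) = √8 = 2*√2 ≈ 2.8284)
q(H) = -2*(16 + 2*√2)²
(-229081 + 248749) + q(158) = (-229081 + 248749) + (-528 - 128*√2) = 19668 + (-528 - 128*√2) = 19140 - 128*√2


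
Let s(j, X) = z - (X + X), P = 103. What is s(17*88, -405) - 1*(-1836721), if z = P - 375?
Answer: 1837259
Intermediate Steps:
z = -272 (z = 103 - 375 = -272)
s(j, X) = -272 - 2*X (s(j, X) = -272 - (X + X) = -272 - 2*X)
s(17*88, -405) - 1*(-1836721) = (-272 - 2*(-405)) - 1*(-1836721) = (-272 + 810) + 1836721 = 538 + 1836721 = 1837259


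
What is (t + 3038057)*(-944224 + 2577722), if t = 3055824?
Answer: 9954342425738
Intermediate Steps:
(t + 3038057)*(-944224 + 2577722) = (3055824 + 3038057)*(-944224 + 2577722) = 6093881*1633498 = 9954342425738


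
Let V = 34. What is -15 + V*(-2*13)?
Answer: -899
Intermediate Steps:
-15 + V*(-2*13) = -15 + 34*(-2*13) = -15 + 34*(-26) = -15 - 884 = -899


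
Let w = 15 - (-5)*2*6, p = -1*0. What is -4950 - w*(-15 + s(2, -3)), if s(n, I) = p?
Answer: -3825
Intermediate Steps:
p = 0
s(n, I) = 0
w = 75 (w = 15 - (-5)*12 = 15 - 1*(-60) = 15 + 60 = 75)
-4950 - w*(-15 + s(2, -3)) = -4950 - 75*(-15 + 0) = -4950 - 75*(-15) = -4950 - 1*(-1125) = -4950 + 1125 = -3825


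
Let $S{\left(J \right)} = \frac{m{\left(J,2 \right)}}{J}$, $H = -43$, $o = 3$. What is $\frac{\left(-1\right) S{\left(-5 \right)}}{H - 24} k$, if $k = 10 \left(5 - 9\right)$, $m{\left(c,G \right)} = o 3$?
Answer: $\frac{72}{67} \approx 1.0746$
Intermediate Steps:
$m{\left(c,G \right)} = 9$ ($m{\left(c,G \right)} = 3 \cdot 3 = 9$)
$S{\left(J \right)} = \frac{9}{J}$
$k = -40$ ($k = 10 \left(-4\right) = -40$)
$\frac{\left(-1\right) S{\left(-5 \right)}}{H - 24} k = \frac{\left(-1\right) \frac{9}{-5}}{-43 - 24} \left(-40\right) = \frac{\left(-1\right) 9 \left(- \frac{1}{5}\right)}{-67} \left(-40\right) = \left(-1\right) \left(- \frac{9}{5}\right) \left(- \frac{1}{67}\right) \left(-40\right) = \frac{9}{5} \left(- \frac{1}{67}\right) \left(-40\right) = \left(- \frac{9}{335}\right) \left(-40\right) = \frac{72}{67}$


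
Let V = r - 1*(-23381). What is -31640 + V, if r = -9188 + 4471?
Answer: -12976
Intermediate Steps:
r = -4717
V = 18664 (V = -4717 - 1*(-23381) = -4717 + 23381 = 18664)
-31640 + V = -31640 + 18664 = -12976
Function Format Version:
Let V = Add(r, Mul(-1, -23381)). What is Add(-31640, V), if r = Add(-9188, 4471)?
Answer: -12976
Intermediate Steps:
r = -4717
V = 18664 (V = Add(-4717, Mul(-1, -23381)) = Add(-4717, 23381) = 18664)
Add(-31640, V) = Add(-31640, 18664) = -12976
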